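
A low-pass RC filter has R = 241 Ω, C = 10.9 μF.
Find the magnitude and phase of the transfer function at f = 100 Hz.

Step 1 — Angular frequency: ω = 2π·100 = 628.3 rad/s.
Step 2 — Transfer function: H(jω) = 1/(1 + jωRC).
Step 3 — Denominator: 1 + jωRC = 1 + j·628.3·241·1.09e-05 = 1 + j1.651.
Step 4 — H = 0.2685 - j0.4432.
Step 5 — Magnitude: |H| = 0.5182 (-5.7 dB); phase: φ = -58.8°.

|H| = 0.5182 (-5.7 dB), φ = -58.8°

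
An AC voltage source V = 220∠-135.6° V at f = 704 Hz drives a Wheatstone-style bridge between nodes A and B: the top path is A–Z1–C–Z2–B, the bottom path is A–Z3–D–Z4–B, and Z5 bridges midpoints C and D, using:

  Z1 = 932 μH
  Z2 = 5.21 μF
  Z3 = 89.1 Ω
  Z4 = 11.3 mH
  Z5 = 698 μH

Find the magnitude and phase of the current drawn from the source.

Step 1 — Angular frequency: ω = 2π·f = 2π·704 = 4423 rad/s.
Step 2 — Component impedances:
  Z1: Z = jωL = j·4423·0.000932 = 0 + j4.123 Ω
  Z2: Z = 1/(jωC) = -j/(ω·C) = 0 - j43.39 Ω
  Z3: Z = R = 89.1 Ω
  Z4: Z = jωL = j·4423·0.0113 = 0 + j49.98 Ω
  Z5: Z = jωL = j·4423·0.000698 = 0 + j3.088 Ω
Step 3 — Bridge requires nodal analysis (the Z5 bridge couples midpoints C and D, so the two paths cannot be reduced to a simple series/parallel combination). Setting node B to ground and injecting 1 A at node A, the 3-node admittance system at A, C, D solves to V_A = Z_AB = 1.055 - j233.9 Ω = 233.9∠-89.7° Ω.
Step 4 — Source phasor: V = 220∠-135.6° V = -157.2 - j153.9 V.
Step 5 — Ohm's law: I = V / Z_total = (-157.2 - j153.9) / (1.055 - j233.9) = 0.6551 - j0.6751 A.
Step 6 — Convert to polar: |I| = 0.9407 A, ∠I = -45.9°.

I = 0.9407∠-45.9° A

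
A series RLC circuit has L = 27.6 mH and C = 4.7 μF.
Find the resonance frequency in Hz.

Step 1 — Resonance condition Im(Z)=0 gives ω₀ = 1/√(LC).
Step 2 — ω₀ = 1/√(0.0276·4.7e-06) = 2776 rad/s.
Step 3 — f₀ = ω₀/(2π) = 441.9 Hz.

f₀ = 441.9 Hz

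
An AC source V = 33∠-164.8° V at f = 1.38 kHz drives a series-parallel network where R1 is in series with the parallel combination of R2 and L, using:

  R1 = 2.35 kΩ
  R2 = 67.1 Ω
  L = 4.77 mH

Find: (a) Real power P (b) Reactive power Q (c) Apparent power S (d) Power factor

Step 1 — Angular frequency: ω = 2π·f = 2π·1380 = 8671 rad/s.
Step 2 — Component impedances:
  R1: Z = R = 2350 Ω
  R2: Z = R = 67.1 Ω
  L: Z = jωL = j·8671·0.00477 = 0 + j41.36 Ω
Step 3 — Parallel branch: R2 || L = 1/(1/R2 + 1/L) = 18.47 + j29.97 Ω.
Step 4 — Series with R1: Z_total = R1 + (R2 || L) = 2368 + j29.97 Ω = 2369∠0.7° Ω.
Step 5 — Source phasor: V = 33∠-164.8° V = -31.85 - j8.652 V.
Step 6 — Current: I = V / Z = -0.01349 - j0.003482 A = 0.01393∠-165.5° A.
Step 7 — Complex power: S = V·I* = 0.4597 + j0.005818 VA.
Step 8 — Real power: P = Re(S) = 0.4597 W.
Step 9 — Reactive power: Q = Im(S) = 0.005818 VAR.
Step 10 — Apparent power: |S| = 0.4598 VA.
Step 11 — Power factor: PF = P/|S| = 0.9999 (lagging).

(a) P = 0.4597 W  (b) Q = 0.005818 VAR  (c) S = 0.4598 VA  (d) PF = 0.9999 (lagging)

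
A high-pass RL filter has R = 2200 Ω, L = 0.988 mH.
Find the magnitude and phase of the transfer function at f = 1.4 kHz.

Step 1 — Angular frequency: ω = 2π·1400 = 8796 rad/s.
Step 2 — Transfer function: H(jω) = jωL/(R + jωL).
Step 3 — Numerator jωL = j·8.691; denominator R + jωL = 2200 + j8.691.
Step 4 — H = 1.561e-05 + j0.00395.
Step 5 — Magnitude: |H| = 0.00395 (-48.1 dB); phase: φ = 89.8°.

|H| = 0.00395 (-48.1 dB), φ = 89.8°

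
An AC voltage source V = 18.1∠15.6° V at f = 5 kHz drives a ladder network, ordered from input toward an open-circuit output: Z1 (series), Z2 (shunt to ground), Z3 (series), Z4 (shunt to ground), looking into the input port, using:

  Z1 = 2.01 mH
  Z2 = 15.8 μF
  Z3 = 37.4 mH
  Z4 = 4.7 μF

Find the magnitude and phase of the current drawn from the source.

Step 1 — Angular frequency: ω = 2π·f = 2π·5000 = 3.142e+04 rad/s.
Step 2 — Component impedances:
  Z1: Z = jωL = j·3.142e+04·0.00201 = 0 + j63.15 Ω
  Z2: Z = 1/(jωC) = -j/(ω·C) = 0 - j2.015 Ω
  Z3: Z = jωL = j·3.142e+04·0.0374 = 0 + j1175 Ω
  Z4: Z = 1/(jωC) = -j/(ω·C) = 0 - j6.773 Ω
Step 3 — Ladder network (open output): work backward from the far end, alternating series and parallel combinations. Z_in = 0 + j61.13 Ω = 61.13∠90.0° Ω.
Step 4 — Source phasor: V = 18.1∠15.6° V = 17.43 + j4.867 V.
Step 5 — Ohm's law: I = V / Z_total = (17.43 + j4.867) / (0 + j61.13) = 0.07963 - j0.2852 A.
Step 6 — Convert to polar: |I| = 0.2961 A, ∠I = -74.4°.

I = 0.2961∠-74.4° A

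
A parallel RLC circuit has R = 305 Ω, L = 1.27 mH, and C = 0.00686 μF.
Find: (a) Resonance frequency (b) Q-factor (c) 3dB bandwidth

Step 1 — Resonance: ω₀ = 1/√(LC) = 1/√(0.00127·6.86e-09) = 3.388e+05 rad/s.
Step 2 — f₀ = ω₀/(2π) = 5.392e+04 Hz.
Step 3 — Parallel Q: Q = R/(ω₀L) = 305/(3.388e+05·0.00127) = 0.7089.
Step 4 — Bandwidth: Δω = ω₀/Q = 4.779e+05 rad/s; BW = Δω/(2π) = 7.607e+04 Hz.

(a) f₀ = 5.392e+04 Hz  (b) Q = 0.7089  (c) BW = 7.607e+04 Hz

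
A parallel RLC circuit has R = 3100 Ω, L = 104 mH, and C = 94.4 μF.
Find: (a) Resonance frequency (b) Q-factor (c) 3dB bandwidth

Step 1 — Resonance: ω₀ = 1/√(LC) = 1/√(0.104·9.44e-05) = 319.2 rad/s.
Step 2 — f₀ = ω₀/(2π) = 50.79 Hz.
Step 3 — Parallel Q: Q = R/(ω₀L) = 3100/(319.2·0.104) = 93.4.
Step 4 — Bandwidth: Δω = ω₀/Q = 3.417 rad/s; BW = Δω/(2π) = 0.5439 Hz.

(a) f₀ = 50.79 Hz  (b) Q = 93.4  (c) BW = 0.5439 Hz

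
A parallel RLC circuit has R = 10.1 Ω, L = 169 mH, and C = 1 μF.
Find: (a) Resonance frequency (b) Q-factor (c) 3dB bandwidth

Step 1 — Resonance: ω₀ = 1/√(LC) = 1/√(0.169·1e-06) = 2433 rad/s.
Step 2 — f₀ = ω₀/(2π) = 387.1 Hz.
Step 3 — Parallel Q: Q = R/(ω₀L) = 10.1/(2433·0.169) = 0.02457.
Step 4 — Bandwidth: Δω = ω₀/Q = 9.901e+04 rad/s; BW = Δω/(2π) = 1.576e+04 Hz.

(a) f₀ = 387.1 Hz  (b) Q = 0.02457  (c) BW = 1.576e+04 Hz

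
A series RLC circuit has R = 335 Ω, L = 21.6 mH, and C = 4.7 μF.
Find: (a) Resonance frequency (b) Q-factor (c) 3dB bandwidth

Step 1 — Resonance condition Im(Z)=0 gives ω₀ = 1/√(LC).
Step 2 — ω₀ = 1/√(0.0216·4.7e-06) = 3139 rad/s.
Step 3 — f₀ = ω₀/(2π) = 499.5 Hz.
Step 4 — Series Q: Q = ω₀L/R = 3139·0.0216/335 = 0.2024.
Step 5 — 3dB bandwidth: Δω = ω₀/Q = 1.551e+04 rad/s; BW = Δω/(2π) = 2468 Hz.

(a) f₀ = 499.5 Hz  (b) Q = 0.2024  (c) BW = 2468 Hz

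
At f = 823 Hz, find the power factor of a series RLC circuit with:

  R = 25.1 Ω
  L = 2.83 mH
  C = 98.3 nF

Step 1 — Angular frequency: ω = 2π·f = 2π·823 = 5171 rad/s.
Step 2 — Component impedances:
  R: Z = R = 25.1 Ω
  L: Z = jωL = j·5171·0.00283 = 0 + j14.63 Ω
  C: Z = 1/(jωC) = -j/(ω·C) = 0 - j1967 Ω
Step 3 — Series combination: Z_total = R + L + C = 25.1 - j1953 Ω = 1953∠-89.3° Ω.
Step 4 — Power factor: PF = cos(φ) = Re(Z)/|Z| = 25.1/1953 = 0.01285.
Step 5 — Type: Im(Z) = -1953 ⇒ leading (phase φ = -89.3°).

PF = 0.01285 (leading, φ = -89.3°)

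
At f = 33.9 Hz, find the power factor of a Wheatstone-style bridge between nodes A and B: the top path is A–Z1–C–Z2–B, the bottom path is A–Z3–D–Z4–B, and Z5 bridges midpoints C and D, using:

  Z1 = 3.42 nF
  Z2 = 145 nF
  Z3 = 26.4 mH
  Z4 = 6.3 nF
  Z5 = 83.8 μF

Step 1 — Angular frequency: ω = 2π·f = 2π·33.9 = 213 rad/s.
Step 2 — Component impedances:
  Z1: Z = 1/(jωC) = -j/(ω·C) = 0 - j1.373e+06 Ω
  Z2: Z = 1/(jωC) = -j/(ω·C) = 0 - j3.238e+04 Ω
  Z3: Z = jωL = j·213·0.0264 = 0 + j5.623 Ω
  Z4: Z = 1/(jωC) = -j/(ω·C) = 0 - j7.452e+05 Ω
  Z5: Z = 1/(jωC) = -j/(ω·C) = 0 - j56.02 Ω
Step 3 — Bridge requires nodal analysis (the Z5 bridge couples midpoints C and D, so the two paths cannot be reduced to a simple series/parallel combination). Setting node B to ground and injecting 1 A at node A, the 3-node admittance system at A, C, D solves to V_A = Z_AB = 0 - j3.108e+04 Ω = 3.108e+04∠-90.0° Ω.
Step 4 — Power factor: PF = cos(φ) = Re(Z)/|Z| = 0/3.108e+04 = 0.
Step 5 — Type: Im(Z) = -3.108e+04 ⇒ leading (phase φ = -90.0°).

PF = 0 (leading, φ = -90.0°)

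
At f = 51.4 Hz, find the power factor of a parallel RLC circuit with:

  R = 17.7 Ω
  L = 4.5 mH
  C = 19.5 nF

Step 1 — Angular frequency: ω = 2π·f = 2π·51.4 = 323 rad/s.
Step 2 — Component impedances:
  R: Z = R = 17.7 Ω
  L: Z = jωL = j·323·0.0045 = 0 + j1.453 Ω
  C: Z = 1/(jωC) = -j/(ω·C) = 0 - j1.588e+05 Ω
Step 3 — Parallel combination: 1/Z_total = 1/R + 1/L + 1/C; Z_total = 0.1185 + j1.444 Ω = 1.448∠85.3° Ω.
Step 4 — Power factor: PF = cos(φ) = Re(Z)/|Z| = 0.11853/1.44844 = 0.08183.
Step 5 — Type: Im(Z) = 1.444 ⇒ lagging (phase φ = 85.3°).

PF = 0.08183 (lagging, φ = 85.3°)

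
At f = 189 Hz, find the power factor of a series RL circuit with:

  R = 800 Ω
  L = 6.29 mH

Step 1 — Angular frequency: ω = 2π·f = 2π·189 = 1188 rad/s.
Step 2 — Component impedances:
  R: Z = R = 800 Ω
  L: Z = jωL = j·1188·0.00629 = 0 + j7.47 Ω
Step 3 — Series combination: Z_total = R + L = 800 + j7.47 Ω = 800∠0.5° Ω.
Step 4 — Power factor: PF = cos(φ) = Re(Z)/|Z| = 800/800 = 1.
Step 5 — Type: Im(Z) = 7.47 ⇒ lagging (phase φ = 0.5°).

PF = 1 (lagging, φ = 0.5°)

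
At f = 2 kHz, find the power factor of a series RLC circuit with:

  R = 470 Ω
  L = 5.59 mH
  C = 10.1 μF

Step 1 — Angular frequency: ω = 2π·f = 2π·2000 = 1.257e+04 rad/s.
Step 2 — Component impedances:
  R: Z = R = 470 Ω
  L: Z = jωL = j·1.257e+04·0.00559 = 0 + j70.25 Ω
  C: Z = 1/(jωC) = -j/(ω·C) = 0 - j7.879 Ω
Step 3 — Series combination: Z_total = R + L + C = 470 + j62.37 Ω = 474.1∠7.6° Ω.
Step 4 — Power factor: PF = cos(φ) = Re(Z)/|Z| = 470/474.12 = 0.9913.
Step 5 — Type: Im(Z) = 62.37 ⇒ lagging (phase φ = 7.6°).

PF = 0.9913 (lagging, φ = 7.6°)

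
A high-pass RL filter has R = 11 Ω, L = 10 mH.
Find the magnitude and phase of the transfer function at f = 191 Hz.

Step 1 — Angular frequency: ω = 2π·191 = 1200 rad/s.
Step 2 — Transfer function: H(jω) = jωL/(R + jωL).
Step 3 — Numerator jωL = j·12; denominator R + jωL = 11 + j12.
Step 4 — H = 0.5434 + j0.4981.
Step 5 — Magnitude: |H| = 0.7372 (-2.6 dB); phase: φ = 42.5°.

|H| = 0.7372 (-2.6 dB), φ = 42.5°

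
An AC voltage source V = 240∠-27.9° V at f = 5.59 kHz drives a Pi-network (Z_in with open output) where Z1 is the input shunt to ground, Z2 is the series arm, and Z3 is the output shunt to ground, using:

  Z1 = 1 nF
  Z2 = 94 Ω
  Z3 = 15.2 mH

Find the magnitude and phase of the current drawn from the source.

Step 1 — Angular frequency: ω = 2π·f = 2π·5590 = 3.512e+04 rad/s.
Step 2 — Component impedances:
  Z1: Z = 1/(jωC) = -j/(ω·C) = 0 - j2.847e+04 Ω
  Z2: Z = R = 94 Ω
  Z3: Z = jωL = j·3.512e+04·0.0152 = 0 + j533.9 Ω
Step 3 — With open output, the series arm Z2 and the output shunt Z3 appear in series to ground: Z2 + Z3 = 94 + j533.9 Ω.
Step 4 — Parallel with input shunt Z1: Z_in = Z1 || (Z2 + Z3) = 97.63 + j543.7 Ω = 552.4∠79.8° Ω.
Step 5 — Source phasor: V = 240∠-27.9° V = 212.1 - j112.3 V.
Step 6 — Ohm's law: I = V / Z_total = (212.1 - j112.3) / (97.63 + j543.7) = -0.1322 - j0.4138 A.
Step 7 — Convert to polar: |I| = 0.4344 A, ∠I = -107.7°.

I = 0.4344∠-107.7° A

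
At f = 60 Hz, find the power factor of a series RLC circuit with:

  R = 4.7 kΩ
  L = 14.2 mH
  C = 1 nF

Step 1 — Angular frequency: ω = 2π·f = 2π·60 = 377 rad/s.
Step 2 — Component impedances:
  R: Z = R = 4700 Ω
  L: Z = jωL = j·377·0.0142 = 0 + j5.353 Ω
  C: Z = 1/(jωC) = -j/(ω·C) = 0 - j2.653e+06 Ω
Step 3 — Series combination: Z_total = R + L + C = 4700 - j2.653e+06 Ω = 2.653e+06∠-89.9° Ω.
Step 4 — Power factor: PF = cos(φ) = Re(Z)/|Z| = 4700/2.653e+06 = 0.001772.
Step 5 — Type: Im(Z) = -2.653e+06 ⇒ leading (phase φ = -89.9°).

PF = 0.001772 (leading, φ = -89.9°)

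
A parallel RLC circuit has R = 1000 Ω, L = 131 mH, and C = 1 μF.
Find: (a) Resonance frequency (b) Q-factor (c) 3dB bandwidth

Step 1 — Resonance: ω₀ = 1/√(LC) = 1/√(0.131·1e-06) = 2763 rad/s.
Step 2 — f₀ = ω₀/(2π) = 439.7 Hz.
Step 3 — Parallel Q: Q = R/(ω₀L) = 1000/(2763·0.131) = 2.763.
Step 4 — Bandwidth: Δω = ω₀/Q = 1000 rad/s; BW = Δω/(2π) = 159.2 Hz.

(a) f₀ = 439.7 Hz  (b) Q = 2.763  (c) BW = 159.2 Hz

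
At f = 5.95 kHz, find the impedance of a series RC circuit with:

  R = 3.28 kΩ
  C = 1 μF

Step 1 — Angular frequency: ω = 2π·f = 2π·5950 = 3.738e+04 rad/s.
Step 2 — Component impedances:
  R: Z = R = 3280 Ω
  C: Z = 1/(jωC) = -j/(ω·C) = 0 - j26.75 Ω
Step 3 — Series combination: Z_total = R + C = 3280 - j26.75 Ω = 3280∠-0.5° Ω.

Z = 3280 - j26.75 Ω = 3280∠-0.5° Ω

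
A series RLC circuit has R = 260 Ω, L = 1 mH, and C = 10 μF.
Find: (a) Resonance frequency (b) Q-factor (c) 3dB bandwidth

Step 1 — Resonance: ω₀ = 1/√(LC) = 1/√(0.001·1e-05) = 1e+04 rad/s.
Step 2 — f₀ = ω₀/(2π) = 1592 Hz.
Step 3 — Series Q: Q = ω₀L/R = 1e+04·0.001/260 = 0.03846.
Step 4 — Bandwidth: Δω = ω₀/Q = 2.6e+05 rad/s; BW = Δω/(2π) = 4.138e+04 Hz.

(a) f₀ = 1592 Hz  (b) Q = 0.03846  (c) BW = 4.138e+04 Hz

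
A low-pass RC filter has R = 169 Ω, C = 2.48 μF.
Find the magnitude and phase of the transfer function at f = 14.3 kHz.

Step 1 — Angular frequency: ω = 2π·1.43e+04 = 8.985e+04 rad/s.
Step 2 — Transfer function: H(jω) = 1/(1 + jωRC).
Step 3 — Denominator: 1 + jωRC = 1 + j·8.985e+04·169·2.48e-06 = 1 + j37.66.
Step 4 — H = 0.0007047 - j0.02654.
Step 5 — Magnitude: |H| = 0.02655 (-31.5 dB); phase: φ = -88.5°.

|H| = 0.02655 (-31.5 dB), φ = -88.5°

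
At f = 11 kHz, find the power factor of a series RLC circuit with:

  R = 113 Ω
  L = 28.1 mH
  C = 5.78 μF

Step 1 — Angular frequency: ω = 2π·f = 2π·1.1e+04 = 6.912e+04 rad/s.
Step 2 — Component impedances:
  R: Z = R = 113 Ω
  L: Z = jωL = j·6.912e+04·0.0281 = 0 + j1942 Ω
  C: Z = 1/(jωC) = -j/(ω·C) = 0 - j2.503 Ω
Step 3 — Series combination: Z_total = R + L + C = 113 + j1940 Ω = 1943∠86.7° Ω.
Step 4 — Power factor: PF = cos(φ) = Re(Z)/|Z| = 113/1943 = 0.05816.
Step 5 — Type: Im(Z) = 1940 ⇒ lagging (phase φ = 86.7°).

PF = 0.05816 (lagging, φ = 86.7°)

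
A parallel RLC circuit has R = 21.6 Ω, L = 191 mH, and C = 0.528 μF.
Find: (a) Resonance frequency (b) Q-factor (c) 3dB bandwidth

Step 1 — Resonance: ω₀ = 1/√(LC) = 1/√(0.191·5.28e-07) = 3149 rad/s.
Step 2 — f₀ = ω₀/(2π) = 501.2 Hz.
Step 3 — Parallel Q: Q = R/(ω₀L) = 21.6/(3149·0.191) = 0.03591.
Step 4 — Bandwidth: Δω = ω₀/Q = 8.768e+04 rad/s; BW = Δω/(2π) = 1.396e+04 Hz.

(a) f₀ = 501.2 Hz  (b) Q = 0.03591  (c) BW = 1.396e+04 Hz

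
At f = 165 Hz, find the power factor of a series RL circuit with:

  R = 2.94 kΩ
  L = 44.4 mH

Step 1 — Angular frequency: ω = 2π·f = 2π·165 = 1037 rad/s.
Step 2 — Component impedances:
  R: Z = R = 2940 Ω
  L: Z = jωL = j·1037·0.0444 = 0 + j46.03 Ω
Step 3 — Series combination: Z_total = R + L = 2940 + j46.03 Ω = 2940∠0.9° Ω.
Step 4 — Power factor: PF = cos(φ) = Re(Z)/|Z| = 2940/2940.4 = 0.9999.
Step 5 — Type: Im(Z) = 46.03 ⇒ lagging (phase φ = 0.9°).

PF = 0.9999 (lagging, φ = 0.9°)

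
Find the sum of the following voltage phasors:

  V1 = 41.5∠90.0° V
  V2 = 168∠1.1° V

Step 1 — Convert each phasor to rectangular form:
  V1 = 41.5·(cos(90.0°) + j·sin(90.0°)) = 0 + j41.5 V
  V2 = 168·(cos(1.1°) + j·sin(1.1°)) = 168 + j3.225 V
Step 2 — Sum components: V_total = 168 + j44.73 V.
Step 3 — Convert to polar: |V_total| = 173.8 V, ∠V_total = 14.9°.

V_total = 173.8∠14.9° V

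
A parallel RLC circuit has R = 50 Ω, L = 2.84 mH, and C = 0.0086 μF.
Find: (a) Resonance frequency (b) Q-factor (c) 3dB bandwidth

Step 1 — Resonance: ω₀ = 1/√(LC) = 1/√(0.00284·8.6e-09) = 2.023e+05 rad/s.
Step 2 — f₀ = ω₀/(2π) = 3.22e+04 Hz.
Step 3 — Parallel Q: Q = R/(ω₀L) = 50/(2.023e+05·0.00284) = 0.08701.
Step 4 — Bandwidth: Δω = ω₀/Q = 2.326e+06 rad/s; BW = Δω/(2π) = 3.701e+05 Hz.

(a) f₀ = 3.22e+04 Hz  (b) Q = 0.08701  (c) BW = 3.701e+05 Hz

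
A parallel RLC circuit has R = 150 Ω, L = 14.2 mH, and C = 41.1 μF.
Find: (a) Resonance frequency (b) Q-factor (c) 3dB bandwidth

Step 1 — Resonance: ω₀ = 1/√(LC) = 1/√(0.0142·4.11e-05) = 1309 rad/s.
Step 2 — f₀ = ω₀/(2π) = 208.3 Hz.
Step 3 — Parallel Q: Q = R/(ω₀L) = 150/(1309·0.0142) = 8.07.
Step 4 — Bandwidth: Δω = ω₀/Q = 162.2 rad/s; BW = Δω/(2π) = 25.82 Hz.

(a) f₀ = 208.3 Hz  (b) Q = 8.07  (c) BW = 25.82 Hz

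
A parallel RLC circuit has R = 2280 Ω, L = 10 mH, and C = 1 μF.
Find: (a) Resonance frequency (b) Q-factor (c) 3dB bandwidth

Step 1 — Resonance: ω₀ = 1/√(LC) = 1/√(0.01·1e-06) = 1e+04 rad/s.
Step 2 — f₀ = ω₀/(2π) = 1592 Hz.
Step 3 — Parallel Q: Q = R/(ω₀L) = 2280/(1e+04·0.01) = 22.8.
Step 4 — Bandwidth: Δω = ω₀/Q = 438.6 rad/s; BW = Δω/(2π) = 69.8 Hz.

(a) f₀ = 1592 Hz  (b) Q = 22.8  (c) BW = 69.8 Hz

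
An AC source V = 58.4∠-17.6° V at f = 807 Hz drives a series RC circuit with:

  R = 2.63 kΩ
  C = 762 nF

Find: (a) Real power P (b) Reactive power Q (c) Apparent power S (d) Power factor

Step 1 — Angular frequency: ω = 2π·f = 2π·807 = 5071 rad/s.
Step 2 — Component impedances:
  R: Z = R = 2630 Ω
  C: Z = 1/(jωC) = -j/(ω·C) = 0 - j258.8 Ω
Step 3 — Series combination: Z_total = R + C = 2630 - j258.8 Ω = 2643∠-5.6° Ω.
Step 4 — Source phasor: V = 58.4∠-17.6° V = 55.67 - j17.66 V.
Step 5 — Current: I = V / Z = 0.02162 - j0.004587 A = 0.0221∠-12.0° A.
Step 6 — Complex power: S = V·I* = 1.284 - j0.1264 VA.
Step 7 — Real power: P = Re(S) = 1.284 W.
Step 8 — Reactive power: Q = Im(S) = -0.1264 VAR.
Step 9 — Apparent power: |S| = 1.291 VA.
Step 10 — Power factor: PF = P/|S| = 0.9952 (leading).

(a) P = 1.284 W  (b) Q = -0.1264 VAR  (c) S = 1.291 VA  (d) PF = 0.9952 (leading)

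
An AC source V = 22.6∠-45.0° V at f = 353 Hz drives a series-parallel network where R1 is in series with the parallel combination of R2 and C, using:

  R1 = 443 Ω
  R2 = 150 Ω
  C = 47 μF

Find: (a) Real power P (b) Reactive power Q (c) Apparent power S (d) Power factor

Step 1 — Angular frequency: ω = 2π·f = 2π·353 = 2218 rad/s.
Step 2 — Component impedances:
  R1: Z = R = 443 Ω
  R2: Z = R = 150 Ω
  C: Z = 1/(jωC) = -j/(ω·C) = 0 - j9.593 Ω
Step 3 — Parallel branch: R2 || C = 1/(1/R2 + 1/C) = 0.611 - j9.554 Ω.
Step 4 — Series with R1: Z_total = R1 + (R2 || C) = 443.6 - j9.554 Ω = 443.7∠-1.2° Ω.
Step 5 — Source phasor: V = 22.6∠-45.0° V = 15.98 - j15.98 V.
Step 6 — Current: I = V / Z = 0.03678 - j0.03523 A = 0.05093∠-43.8° A.
Step 7 — Complex power: S = V·I* = 1.151 - j0.02478 VA.
Step 8 — Real power: P = Re(S) = 1.151 W.
Step 9 — Reactive power: Q = Im(S) = -0.02478 VAR.
Step 10 — Apparent power: |S| = 1.151 VA.
Step 11 — Power factor: PF = P/|S| = 0.9998 (leading).

(a) P = 1.151 W  (b) Q = -0.02478 VAR  (c) S = 1.151 VA  (d) PF = 0.9998 (leading)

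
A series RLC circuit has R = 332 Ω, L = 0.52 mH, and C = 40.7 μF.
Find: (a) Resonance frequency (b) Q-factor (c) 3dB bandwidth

Step 1 — Resonance condition Im(Z)=0 gives ω₀ = 1/√(LC).
Step 2 — ω₀ = 1/√(0.00052·4.07e-05) = 6874 rad/s.
Step 3 — f₀ = ω₀/(2π) = 1094 Hz.
Step 4 — Series Q: Q = ω₀L/R = 6874·0.00052/332 = 0.01077.
Step 5 — 3dB bandwidth: Δω = ω₀/Q = 6.385e+05 rad/s; BW = Δω/(2π) = 1.016e+05 Hz.

(a) f₀ = 1094 Hz  (b) Q = 0.01077  (c) BW = 1.016e+05 Hz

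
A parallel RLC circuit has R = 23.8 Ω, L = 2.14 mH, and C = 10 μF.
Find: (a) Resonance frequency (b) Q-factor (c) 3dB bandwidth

Step 1 — Resonance: ω₀ = 1/√(LC) = 1/√(0.00214·1e-05) = 6836 rad/s.
Step 2 — f₀ = ω₀/(2π) = 1088 Hz.
Step 3 — Parallel Q: Q = R/(ω₀L) = 23.8/(6836·0.00214) = 1.627.
Step 4 — Bandwidth: Δω = ω₀/Q = 4202 rad/s; BW = Δω/(2π) = 668.7 Hz.

(a) f₀ = 1088 Hz  (b) Q = 1.627  (c) BW = 668.7 Hz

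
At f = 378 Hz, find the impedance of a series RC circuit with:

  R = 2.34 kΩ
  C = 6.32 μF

Step 1 — Angular frequency: ω = 2π·f = 2π·378 = 2375 rad/s.
Step 2 — Component impedances:
  R: Z = R = 2340 Ω
  C: Z = 1/(jωC) = -j/(ω·C) = 0 - j66.62 Ω
Step 3 — Series combination: Z_total = R + C = 2340 - j66.62 Ω = 2341∠-1.6° Ω.

Z = 2340 - j66.62 Ω = 2341∠-1.6° Ω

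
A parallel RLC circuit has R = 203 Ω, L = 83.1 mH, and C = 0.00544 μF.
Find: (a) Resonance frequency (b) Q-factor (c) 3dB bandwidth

Step 1 — Resonance: ω₀ = 1/√(LC) = 1/√(0.0831·5.44e-09) = 4.703e+04 rad/s.
Step 2 — f₀ = ω₀/(2π) = 7485 Hz.
Step 3 — Parallel Q: Q = R/(ω₀L) = 203/(4.703e+04·0.0831) = 0.05194.
Step 4 — Bandwidth: Δω = ω₀/Q = 9.055e+05 rad/s; BW = Δω/(2π) = 1.441e+05 Hz.

(a) f₀ = 7485 Hz  (b) Q = 0.05194  (c) BW = 1.441e+05 Hz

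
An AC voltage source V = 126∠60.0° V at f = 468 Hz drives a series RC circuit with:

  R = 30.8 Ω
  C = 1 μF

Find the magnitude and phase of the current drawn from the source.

Step 1 — Angular frequency: ω = 2π·f = 2π·468 = 2941 rad/s.
Step 2 — Component impedances:
  R: Z = R = 30.8 Ω
  C: Z = 1/(jωC) = -j/(ω·C) = 0 - j340.1 Ω
Step 3 — Series combination: Z_total = R + C = 30.8 - j340.1 Ω = 341.5∠-84.8° Ω.
Step 4 — Source phasor: V = 126∠60.0° V = 63 + j109.1 V.
Step 5 — Ohm's law: I = V / Z_total = (63 + j109.1) / (30.8 - j340.1) = -0.3016 + j0.2126 A.
Step 6 — Convert to polar: |I| = 0.369 A, ∠I = 144.8°.

I = 0.369∠144.8° A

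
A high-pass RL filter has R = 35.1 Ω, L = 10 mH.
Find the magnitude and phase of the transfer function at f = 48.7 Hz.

Step 1 — Angular frequency: ω = 2π·48.7 = 306 rad/s.
Step 2 — Transfer function: H(jω) = jωL/(R + jωL).
Step 3 — Numerator jωL = j·3.06; denominator R + jωL = 35.1 + j3.06.
Step 4 — H = 0.007543 + j0.08652.
Step 5 — Magnitude: |H| = 0.08685 (-21.2 dB); phase: φ = 85.0°.

|H| = 0.08685 (-21.2 dB), φ = 85.0°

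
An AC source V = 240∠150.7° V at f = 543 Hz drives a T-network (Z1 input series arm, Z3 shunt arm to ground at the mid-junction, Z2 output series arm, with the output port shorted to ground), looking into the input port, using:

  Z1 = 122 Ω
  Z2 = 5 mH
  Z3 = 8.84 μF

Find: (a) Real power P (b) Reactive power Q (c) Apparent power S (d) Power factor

Step 1 — Angular frequency: ω = 2π·f = 2π·543 = 3412 rad/s.
Step 2 — Component impedances:
  Z1: Z = R = 122 Ω
  Z2: Z = jωL = j·3412·0.005 = 0 + j17.06 Ω
  Z3: Z = 1/(jωC) = -j/(ω·C) = 0 - j33.16 Ω
Step 3 — With the output port shorted to ground, the output series arm Z2 runs from the junction to ground; the shunt arm Z3 also runs from the junction to ground. They appear in parallel: Z3 || Z2 = 0 + j35.14 Ω.
Step 4 — Series with input arm Z1: Z_in = Z1 + (Z3 || Z2) = 122 + j35.14 Ω = 127∠16.1° Ω.
Step 5 — Source phasor: V = 240∠150.7° V = -209.3 + j117.5 V.
Step 6 — Current: I = V / Z = -1.328 + j1.345 A = 1.89∠134.6° A.
Step 7 — Complex power: S = V·I* = 436 + j125.6 VA.
Step 8 — Real power: P = Re(S) = 436 W.
Step 9 — Reactive power: Q = Im(S) = 125.6 VAR.
Step 10 — Apparent power: |S| = 453.7 VA.
Step 11 — Power factor: PF = P/|S| = 0.9609 (lagging).

(a) P = 436 W  (b) Q = 125.6 VAR  (c) S = 453.7 VA  (d) PF = 0.9609 (lagging)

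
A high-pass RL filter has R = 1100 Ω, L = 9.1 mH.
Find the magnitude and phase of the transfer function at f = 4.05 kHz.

Step 1 — Angular frequency: ω = 2π·4050 = 2.545e+04 rad/s.
Step 2 — Transfer function: H(jω) = jωL/(R + jωL).
Step 3 — Numerator jωL = j·231.6; denominator R + jωL = 1100 + j231.6.
Step 4 — H = 0.04244 + j0.2016.
Step 5 — Magnitude: |H| = 0.206 (-13.7 dB); phase: φ = 78.1°.

|H| = 0.206 (-13.7 dB), φ = 78.1°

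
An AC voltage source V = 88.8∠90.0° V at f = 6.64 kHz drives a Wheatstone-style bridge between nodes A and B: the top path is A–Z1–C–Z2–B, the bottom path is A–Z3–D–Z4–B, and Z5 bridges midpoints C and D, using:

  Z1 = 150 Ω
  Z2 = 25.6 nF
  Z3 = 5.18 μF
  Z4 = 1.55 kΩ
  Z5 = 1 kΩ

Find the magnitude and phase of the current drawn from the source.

Step 1 — Angular frequency: ω = 2π·f = 2π·6640 = 4.172e+04 rad/s.
Step 2 — Component impedances:
  Z1: Z = R = 150 Ω
  Z2: Z = 1/(jωC) = -j/(ω·C) = 0 - j936.3 Ω
  Z3: Z = 1/(jωC) = -j/(ω·C) = 0 - j4.627 Ω
  Z4: Z = R = 1550 Ω
  Z5: Z = R = 1000 Ω
Step 3 — Bridge requires nodal analysis (the Z5 bridge couples midpoints C and D, so the two paths cannot be reduced to a simple series/parallel combination). Setting node B to ground and injecting 1 A at node A, the 3-node admittance system at A, C, D solves to V_A = Z_AB = 457.8 - j608 Ω = 761.1∠-53.0° Ω.
Step 4 — Source phasor: V = 88.8∠90.0° V = 0 + j88.8 V.
Step 5 — Ohm's law: I = V / Z_total = (0 + j88.8) / (457.8 - j608) = -0.09321 + j0.07018 A.
Step 6 — Convert to polar: |I| = 0.1167 A, ∠I = 143.0°.

I = 0.1167∠143.0° A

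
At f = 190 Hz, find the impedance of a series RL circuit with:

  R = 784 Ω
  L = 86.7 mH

Step 1 — Angular frequency: ω = 2π·f = 2π·190 = 1194 rad/s.
Step 2 — Component impedances:
  R: Z = R = 784 Ω
  L: Z = jωL = j·1194·0.0867 = 0 + j103.5 Ω
Step 3 — Series combination: Z_total = R + L = 784 + j103.5 Ω = 790.8∠7.5° Ω.

Z = 784 + j103.5 Ω = 790.8∠7.5° Ω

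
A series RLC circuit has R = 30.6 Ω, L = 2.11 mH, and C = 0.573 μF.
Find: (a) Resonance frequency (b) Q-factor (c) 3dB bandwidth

Step 1 — Resonance condition Im(Z)=0 gives ω₀ = 1/√(LC).
Step 2 — ω₀ = 1/√(0.00211·5.73e-07) = 2.876e+04 rad/s.
Step 3 — f₀ = ω₀/(2π) = 4577 Hz.
Step 4 — Series Q: Q = ω₀L/R = 2.876e+04·0.00211/30.6 = 1.983.
Step 5 — 3dB bandwidth: Δω = ω₀/Q = 1.45e+04 rad/s; BW = Δω/(2π) = 2308 Hz.

(a) f₀ = 4577 Hz  (b) Q = 1.983  (c) BW = 2308 Hz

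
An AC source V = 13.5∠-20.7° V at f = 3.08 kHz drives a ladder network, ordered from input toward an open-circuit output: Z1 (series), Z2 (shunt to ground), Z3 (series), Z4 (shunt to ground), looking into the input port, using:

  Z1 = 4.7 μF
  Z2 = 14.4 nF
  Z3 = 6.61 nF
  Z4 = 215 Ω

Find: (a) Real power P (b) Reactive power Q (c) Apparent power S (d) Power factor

Step 1 — Angular frequency: ω = 2π·f = 2π·3080 = 1.935e+04 rad/s.
Step 2 — Component impedances:
  Z1: Z = 1/(jωC) = -j/(ω·C) = 0 - j10.99 Ω
  Z2: Z = 1/(jωC) = -j/(ω·C) = 0 - j3588 Ω
  Z3: Z = 1/(jωC) = -j/(ω·C) = 0 - j7818 Ω
  Z4: Z = R = 215 Ω
Step 3 — Ladder network (open output): work backward from the far end, alternating series and parallel combinations. Z_in = 21.27 - j2471 Ω = 2471∠-89.5° Ω.
Step 4 — Source phasor: V = 13.5∠-20.7° V = 12.63 - j4.772 V.
Step 5 — Current: I = V / Z = 0.001975 + j0.005094 A = 0.005463∠68.8° A.
Step 6 — Complex power: S = V·I* = 0.000635 - j0.07375 VA.
Step 7 — Real power: P = Re(S) = 0.000635 W.
Step 8 — Reactive power: Q = Im(S) = -0.07375 VAR.
Step 9 — Apparent power: |S| = 0.07376 VA.
Step 10 — Power factor: PF = P/|S| = 0.008609 (leading).

(a) P = 0.000635 W  (b) Q = -0.07375 VAR  (c) S = 0.07376 VA  (d) PF = 0.008609 (leading)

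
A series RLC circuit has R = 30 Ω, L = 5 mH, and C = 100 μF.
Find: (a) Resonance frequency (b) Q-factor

Step 1 — Resonance condition Im(Z)=0 gives ω₀ = 1/√(LC).
Step 2 — ω₀ = 1/√(0.005·0.0001) = 1414 rad/s.
Step 3 — f₀ = ω₀/(2π) = 225.1 Hz.
Step 4 — Series Q: Q = ω₀L/R = 1414·0.005/30 = 0.2357.

(a) f₀ = 225.1 Hz  (b) Q = 0.2357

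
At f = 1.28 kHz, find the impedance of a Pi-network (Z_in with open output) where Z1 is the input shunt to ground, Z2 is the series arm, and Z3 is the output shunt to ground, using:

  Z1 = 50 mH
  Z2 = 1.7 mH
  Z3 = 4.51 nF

Step 1 — Angular frequency: ω = 2π·f = 2π·1280 = 8042 rad/s.
Step 2 — Component impedances:
  Z1: Z = jωL = j·8042·0.05 = 0 + j402.1 Ω
  Z2: Z = jωL = j·8042·0.0017 = 0 + j13.67 Ω
  Z3: Z = 1/(jωC) = -j/(ω·C) = 0 - j2.757e+04 Ω
Step 3 — With open output, the series arm Z2 and the output shunt Z3 appear in series to ground: Z2 + Z3 = 0 - j2.756e+04 Ω.
Step 4 — Parallel with input shunt Z1: Z_in = Z1 || (Z2 + Z3) = 0 + j408.1 Ω = 408.1∠90.0° Ω.

Z = 0 + j408.1 Ω = 408.1∠90.0° Ω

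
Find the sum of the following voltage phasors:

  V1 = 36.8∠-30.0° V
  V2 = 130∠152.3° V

Step 1 — Convert each phasor to rectangular form:
  V1 = 36.8·(cos(-30.0°) + j·sin(-30.0°)) = 31.87 - j18.4 V
  V2 = 130·(cos(152.3°) + j·sin(152.3°)) = -115.1 + j60.43 V
Step 2 — Sum components: V_total = -83.23 + j42.03 V.
Step 3 — Convert to polar: |V_total| = 93.24 V, ∠V_total = 153.2°.

V_total = 93.24∠153.2° V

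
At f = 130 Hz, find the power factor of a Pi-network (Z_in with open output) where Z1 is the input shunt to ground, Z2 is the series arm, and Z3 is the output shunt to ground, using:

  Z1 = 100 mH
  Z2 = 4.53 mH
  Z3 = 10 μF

Step 1 — Angular frequency: ω = 2π·f = 2π·130 = 816.8 rad/s.
Step 2 — Component impedances:
  Z1: Z = jωL = j·816.8·0.1 = 0 + j81.68 Ω
  Z2: Z = jωL = j·816.8·0.00453 = 0 + j3.7 Ω
  Z3: Z = 1/(jωC) = -j/(ω·C) = 0 - j122.4 Ω
Step 3 — With open output, the series arm Z2 and the output shunt Z3 appear in series to ground: Z2 + Z3 = 0 - j118.7 Ω.
Step 4 — Parallel with input shunt Z1: Z_in = Z1 || (Z2 + Z3) = 0 + j261.8 Ω = 261.8∠90.0° Ω.
Step 5 — Power factor: PF = cos(φ) = Re(Z)/|Z| = -0/261.8 = -0.
Step 6 — Type: Im(Z) = 261.8 ⇒ lagging (phase φ = 90.0°).

PF = -0 (lagging, φ = 90.0°)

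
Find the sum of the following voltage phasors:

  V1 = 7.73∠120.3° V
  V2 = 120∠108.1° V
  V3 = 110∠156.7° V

Step 1 — Convert each phasor to rectangular form:
  V1 = 7.73·(cos(120.3°) + j·sin(120.3°)) = -3.9 + j6.674 V
  V2 = 120·(cos(108.1°) + j·sin(108.1°)) = -37.28 + j114.1 V
  V3 = 110·(cos(156.7°) + j·sin(156.7°)) = -101 + j43.51 V
Step 2 — Sum components: V_total = -142.2 + j164.2 V.
Step 3 — Convert to polar: |V_total| = 217.3 V, ∠V_total = 130.9°.

V_total = 217.3∠130.9° V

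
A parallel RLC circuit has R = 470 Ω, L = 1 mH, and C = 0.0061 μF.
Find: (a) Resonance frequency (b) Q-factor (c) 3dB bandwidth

Step 1 — Resonance: ω₀ = 1/√(LC) = 1/√(0.001·6.1e-09) = 4.049e+05 rad/s.
Step 2 — f₀ = ω₀/(2π) = 6.444e+04 Hz.
Step 3 — Parallel Q: Q = R/(ω₀L) = 470/(4.049e+05·0.001) = 1.161.
Step 4 — Bandwidth: Δω = ω₀/Q = 3.488e+05 rad/s; BW = Δω/(2π) = 5.551e+04 Hz.

(a) f₀ = 6.444e+04 Hz  (b) Q = 1.161  (c) BW = 5.551e+04 Hz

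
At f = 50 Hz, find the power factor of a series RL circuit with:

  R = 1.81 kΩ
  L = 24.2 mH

Step 1 — Angular frequency: ω = 2π·f = 2π·50 = 314.2 rad/s.
Step 2 — Component impedances:
  R: Z = R = 1810 Ω
  L: Z = jωL = j·314.2·0.0242 = 0 + j7.603 Ω
Step 3 — Series combination: Z_total = R + L = 1810 + j7.603 Ω = 1810∠0.2° Ω.
Step 4 — Power factor: PF = cos(φ) = Re(Z)/|Z| = 1810/1810 = 1.
Step 5 — Type: Im(Z) = 7.603 ⇒ lagging (phase φ = 0.2°).

PF = 1 (lagging, φ = 0.2°)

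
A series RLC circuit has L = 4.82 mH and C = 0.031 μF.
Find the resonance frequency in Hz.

Step 1 — Resonance condition Im(Z)=0 gives ω₀ = 1/√(LC).
Step 2 — ω₀ = 1/√(0.00482·3.1e-08) = 8.181e+04 rad/s.
Step 3 — f₀ = ω₀/(2π) = 1.302e+04 Hz.

f₀ = 1.302e+04 Hz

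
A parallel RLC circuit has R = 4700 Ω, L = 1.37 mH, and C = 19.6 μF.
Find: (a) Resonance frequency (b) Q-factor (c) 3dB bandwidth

Step 1 — Resonance: ω₀ = 1/√(LC) = 1/√(0.00137·1.96e-05) = 6103 rad/s.
Step 2 — f₀ = ω₀/(2π) = 971.3 Hz.
Step 3 — Parallel Q: Q = R/(ω₀L) = 4700/(6103·0.00137) = 562.2.
Step 4 — Bandwidth: Δω = ω₀/Q = 10.86 rad/s; BW = Δω/(2π) = 1.728 Hz.

(a) f₀ = 971.3 Hz  (b) Q = 562.2  (c) BW = 1.728 Hz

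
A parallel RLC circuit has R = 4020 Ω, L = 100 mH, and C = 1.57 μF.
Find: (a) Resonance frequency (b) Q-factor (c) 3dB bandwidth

Step 1 — Resonance: ω₀ = 1/√(LC) = 1/√(0.1·1.57e-06) = 2524 rad/s.
Step 2 — f₀ = ω₀/(2π) = 401.7 Hz.
Step 3 — Parallel Q: Q = R/(ω₀L) = 4020/(2524·0.1) = 15.93.
Step 4 — Bandwidth: Δω = ω₀/Q = 158.4 rad/s; BW = Δω/(2π) = 25.22 Hz.

(a) f₀ = 401.7 Hz  (b) Q = 15.93  (c) BW = 25.22 Hz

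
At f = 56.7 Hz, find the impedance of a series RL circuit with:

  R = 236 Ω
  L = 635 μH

Step 1 — Angular frequency: ω = 2π·f = 2π·56.7 = 356.3 rad/s.
Step 2 — Component impedances:
  R: Z = R = 236 Ω
  L: Z = jωL = j·356.3·0.000635 = 0 + j0.2262 Ω
Step 3 — Series combination: Z_total = R + L = 236 + j0.2262 Ω = 236∠0.1° Ω.

Z = 236 + j0.2262 Ω = 236∠0.1° Ω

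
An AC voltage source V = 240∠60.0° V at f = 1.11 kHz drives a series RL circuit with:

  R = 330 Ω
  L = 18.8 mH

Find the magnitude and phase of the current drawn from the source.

Step 1 — Angular frequency: ω = 2π·f = 2π·1110 = 6974 rad/s.
Step 2 — Component impedances:
  R: Z = R = 330 Ω
  L: Z = jωL = j·6974·0.0188 = 0 + j131.1 Ω
Step 3 — Series combination: Z_total = R + L = 330 + j131.1 Ω = 355.1∠21.7° Ω.
Step 4 — Source phasor: V = 240∠60.0° V = 120 + j207.8 V.
Step 5 — Ohm's law: I = V / Z_total = (120 + j207.8) / (330 + j131.1) = 0.5302 + j0.4192 A.
Step 6 — Convert to polar: |I| = 0.6759 A, ∠I = 38.3°.

I = 0.6759∠38.3° A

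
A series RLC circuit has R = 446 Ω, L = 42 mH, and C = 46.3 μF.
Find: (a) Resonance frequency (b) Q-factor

Step 1 — Resonance condition Im(Z)=0 gives ω₀ = 1/√(LC).
Step 2 — ω₀ = 1/√(0.042·4.63e-05) = 717.1 rad/s.
Step 3 — f₀ = ω₀/(2π) = 114.1 Hz.
Step 4 — Series Q: Q = ω₀L/R = 717.1·0.042/446 = 0.06753.

(a) f₀ = 114.1 Hz  (b) Q = 0.06753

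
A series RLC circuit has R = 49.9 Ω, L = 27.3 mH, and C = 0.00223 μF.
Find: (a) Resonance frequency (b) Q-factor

Step 1 — Resonance condition Im(Z)=0 gives ω₀ = 1/√(LC).
Step 2 — ω₀ = 1/√(0.0273·2.23e-09) = 1.282e+05 rad/s.
Step 3 — f₀ = ω₀/(2π) = 2.04e+04 Hz.
Step 4 — Series Q: Q = ω₀L/R = 1.282e+05·0.0273/49.9 = 70.12.

(a) f₀ = 2.04e+04 Hz  (b) Q = 70.12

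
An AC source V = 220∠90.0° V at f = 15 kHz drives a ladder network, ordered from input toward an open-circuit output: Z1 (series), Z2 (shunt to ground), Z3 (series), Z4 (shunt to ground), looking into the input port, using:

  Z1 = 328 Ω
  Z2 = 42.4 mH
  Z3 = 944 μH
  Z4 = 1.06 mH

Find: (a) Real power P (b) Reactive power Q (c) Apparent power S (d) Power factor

Step 1 — Angular frequency: ω = 2π·f = 2π·1.5e+04 = 9.425e+04 rad/s.
Step 2 — Component impedances:
  Z1: Z = R = 328 Ω
  Z2: Z = jωL = j·9.425e+04·0.0424 = 0 + j3996 Ω
  Z3: Z = jωL = j·9.425e+04·0.000944 = 0 + j88.97 Ω
  Z4: Z = jωL = j·9.425e+04·0.00106 = 0 + j99.9 Ω
Step 3 — Ladder network (open output): work backward from the far end, alternating series and parallel combinations. Z_in = 328 + j180.3 Ω = 374.3∠28.8° Ω.
Step 4 — Source phasor: V = 220∠90.0° V = 0 + j220 V.
Step 5 — Current: I = V / Z = 0.2832 + j0.515 A = 0.5877∠61.2° A.
Step 6 — Complex power: S = V·I* = 113.3 + j62.3 VA.
Step 7 — Real power: P = Re(S) = 113.3 W.
Step 8 — Reactive power: Q = Im(S) = 62.3 VAR.
Step 9 — Apparent power: |S| = 129.3 VA.
Step 10 — Power factor: PF = P/|S| = 0.8763 (lagging).

(a) P = 113.3 W  (b) Q = 62.3 VAR  (c) S = 129.3 VA  (d) PF = 0.8763 (lagging)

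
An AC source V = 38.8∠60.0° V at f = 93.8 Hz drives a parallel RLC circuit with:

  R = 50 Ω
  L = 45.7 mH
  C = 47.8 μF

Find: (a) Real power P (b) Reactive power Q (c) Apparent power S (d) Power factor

Step 1 — Angular frequency: ω = 2π·f = 2π·93.8 = 589.4 rad/s.
Step 2 — Component impedances:
  R: Z = R = 50 Ω
  L: Z = jωL = j·589.4·0.0457 = 0 + j26.93 Ω
  C: Z = 1/(jωC) = -j/(ω·C) = 0 - j35.5 Ω
Step 3 — Parallel combination: 1/Z_total = 1/R + 1/L + 1/C; Z_total = 41.65 + j18.65 Ω = 45.63∠24.1° Ω.
Step 4 — Source phasor: V = 38.8∠60.0° V = 19.4 + j33.6 V.
Step 5 — Current: I = V / Z = 0.689 + j0.4983 A = 0.8503∠35.9° A.
Step 6 — Complex power: S = V·I* = 30.11 + j13.48 VA.
Step 7 — Real power: P = Re(S) = 30.11 W.
Step 8 — Reactive power: Q = Im(S) = 13.48 VAR.
Step 9 — Apparent power: |S| = 32.99 VA.
Step 10 — Power factor: PF = P/|S| = 0.9127 (lagging).

(a) P = 30.11 W  (b) Q = 13.48 VAR  (c) S = 32.99 VA  (d) PF = 0.9127 (lagging)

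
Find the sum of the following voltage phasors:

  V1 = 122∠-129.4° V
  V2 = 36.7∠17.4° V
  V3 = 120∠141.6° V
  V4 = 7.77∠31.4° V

Step 1 — Convert each phasor to rectangular form:
  V1 = 122·(cos(-129.4°) + j·sin(-129.4°)) = -77.44 - j94.27 V
  V2 = 36.7·(cos(17.4°) + j·sin(17.4°)) = 35.02 + j10.97 V
  V3 = 120·(cos(141.6°) + j·sin(141.6°)) = -94.04 + j74.54 V
  V4 = 7.77·(cos(31.4°) + j·sin(31.4°)) = 6.632 + j4.048 V
Step 2 — Sum components: V_total = -129.8 - j4.713 V.
Step 3 — Convert to polar: |V_total| = 129.9 V, ∠V_total = -177.9°.

V_total = 129.9∠-177.9° V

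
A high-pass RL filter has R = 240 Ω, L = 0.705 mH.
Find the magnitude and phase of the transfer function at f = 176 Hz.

Step 1 — Angular frequency: ω = 2π·176 = 1106 rad/s.
Step 2 — Transfer function: H(jω) = jωL/(R + jωL).
Step 3 — Numerator jωL = j·0.7796; denominator R + jωL = 240 + j0.7796.
Step 4 — H = 1.055e-05 + j0.003248.
Step 5 — Magnitude: |H| = 0.003248 (-49.8 dB); phase: φ = 89.8°.

|H| = 0.003248 (-49.8 dB), φ = 89.8°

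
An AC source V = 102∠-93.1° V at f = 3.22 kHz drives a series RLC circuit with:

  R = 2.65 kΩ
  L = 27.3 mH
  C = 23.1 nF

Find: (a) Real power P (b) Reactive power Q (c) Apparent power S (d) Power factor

Step 1 — Angular frequency: ω = 2π·f = 2π·3220 = 2.023e+04 rad/s.
Step 2 — Component impedances:
  R: Z = R = 2650 Ω
  L: Z = jωL = j·2.023e+04·0.0273 = 0 + j552.3 Ω
  C: Z = 1/(jωC) = -j/(ω·C) = 0 - j2140 Ω
Step 3 — Series combination: Z_total = R + L + C = 2650 - j1587 Ω = 3089∠-30.9° Ω.
Step 4 — Source phasor: V = 102∠-93.1° V = -5.516 - j101.9 V.
Step 5 — Current: I = V / Z = 0.01541 - j0.0292 A = 0.03302∠-62.2° A.
Step 6 — Complex power: S = V·I* = 2.889 - j1.731 VA.
Step 7 — Real power: P = Re(S) = 2.889 W.
Step 8 — Reactive power: Q = Im(S) = -1.731 VAR.
Step 9 — Apparent power: |S| = 3.368 VA.
Step 10 — Power factor: PF = P/|S| = 0.8579 (leading).

(a) P = 2.889 W  (b) Q = -1.731 VAR  (c) S = 3.368 VA  (d) PF = 0.8579 (leading)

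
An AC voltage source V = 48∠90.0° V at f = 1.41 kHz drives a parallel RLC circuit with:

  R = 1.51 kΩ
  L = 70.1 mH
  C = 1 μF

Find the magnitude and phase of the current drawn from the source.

Step 1 — Angular frequency: ω = 2π·f = 2π·1410 = 8859 rad/s.
Step 2 — Component impedances:
  R: Z = R = 1510 Ω
  L: Z = jωL = j·8859·0.0701 = 0 + j621 Ω
  C: Z = 1/(jωC) = -j/(ω·C) = 0 - j112.9 Ω
Step 3 — Parallel combination: 1/Z_total = 1/R + 1/L + 1/C; Z_total = 12.5 - j136.8 Ω = 137.4∠-84.8° Ω.
Step 4 — Source phasor: V = 48∠90.0° V = 0 + j48 V.
Step 5 — Ohm's law: I = V / Z_total = (0 + j48) / (12.5 - j136.8) = -0.348 + j0.03179 A.
Step 6 — Convert to polar: |I| = 0.3494 A, ∠I = 174.8°.

I = 0.3494∠174.8° A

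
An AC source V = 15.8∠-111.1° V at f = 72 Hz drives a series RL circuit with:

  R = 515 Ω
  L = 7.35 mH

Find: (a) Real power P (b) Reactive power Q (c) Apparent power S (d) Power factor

Step 1 — Angular frequency: ω = 2π·f = 2π·72 = 452.4 rad/s.
Step 2 — Component impedances:
  R: Z = R = 515 Ω
  L: Z = jωL = j·452.4·0.00735 = 0 + j3.325 Ω
Step 3 — Series combination: Z_total = R + L = 515 + j3.325 Ω = 515∠0.4° Ω.
Step 4 — Source phasor: V = 15.8∠-111.1° V = -5.688 - j14.74 V.
Step 5 — Current: I = V / Z = -0.01123 - j0.02855 A = 0.03068∠-111.5° A.
Step 6 — Complex power: S = V·I* = 0.4847 + j0.00313 VA.
Step 7 — Real power: P = Re(S) = 0.4847 W.
Step 8 — Reactive power: Q = Im(S) = 0.00313 VAR.
Step 9 — Apparent power: |S| = 0.4847 VA.
Step 10 — Power factor: PF = P/|S| = 1 (lagging).

(a) P = 0.4847 W  (b) Q = 0.00313 VAR  (c) S = 0.4847 VA  (d) PF = 1 (lagging)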